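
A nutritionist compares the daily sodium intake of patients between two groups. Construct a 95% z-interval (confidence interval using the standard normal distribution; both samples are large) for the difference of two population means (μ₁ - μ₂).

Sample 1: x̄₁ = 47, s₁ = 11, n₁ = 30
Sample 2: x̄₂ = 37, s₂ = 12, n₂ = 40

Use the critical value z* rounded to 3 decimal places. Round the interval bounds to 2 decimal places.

Both samples are large (n₁ = 30 ≥ 30, n₂ = 40 ≥ 30), so a z-interval for the difference of means applies.

Point estimate: x̄₁ - x̄₂ = 47 - 37 = 10

Standard error: SE = √(s₁²/n₁ + s₂²/n₂)
= √(11²/30 + 12²/40)
= √(4.033333 + 3.600000)
= 2.762849

For 95% confidence, z* = 1.96 (from standard normal table)
Margin of error: E = z* × SE = 1.96 × 2.762849 = 5.4152

Z-interval: (x̄₁ - x̄₂) ± E = 10 ± 5.4152 = (4.5848, 15.4152)

Rounded to 2 decimal places:

(4.58, 15.42)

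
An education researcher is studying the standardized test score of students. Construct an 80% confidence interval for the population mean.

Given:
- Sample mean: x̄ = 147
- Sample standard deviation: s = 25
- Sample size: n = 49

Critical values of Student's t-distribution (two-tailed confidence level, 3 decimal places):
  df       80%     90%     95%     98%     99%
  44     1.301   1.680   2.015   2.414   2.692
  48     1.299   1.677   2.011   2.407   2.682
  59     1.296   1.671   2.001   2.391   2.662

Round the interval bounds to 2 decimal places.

The population standard deviation σ is unknown (only the sample standard deviation s is given), so use a t-interval with df = n - 1 = 49 - 1 = 48.

For 80% confidence with df = 48, t* = 1.299 (from t-table)

Standard error: SE = s/√n = 25/√49 = 3.571429

Margin of error: E = t* × SE = 1.299 × 3.571429 = 4.6393

T-interval: x̄ ± E = 147 ± 4.6393 = (142.3607, 151.6393)

Rounded to 2 decimal places:

(142.36, 151.64)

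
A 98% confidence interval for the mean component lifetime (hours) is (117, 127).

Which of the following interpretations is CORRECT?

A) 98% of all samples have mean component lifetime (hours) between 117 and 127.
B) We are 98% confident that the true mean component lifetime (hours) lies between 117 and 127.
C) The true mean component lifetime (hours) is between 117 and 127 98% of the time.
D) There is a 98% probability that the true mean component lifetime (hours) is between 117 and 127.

A confidence interval represents our confidence in the procedure, not a probability statement about the parameter.

Key concept: If we repeated this sampling process many times and computed a 98% CI each time, about 98% of those intervals would contain the true population parameter.

For this specific interval (117, 127):
- Midpoint (point estimate): 122
- Margin of error: 5

The correct interpretation is the one stating confidence that the true parameter lies in the interval — option B.

B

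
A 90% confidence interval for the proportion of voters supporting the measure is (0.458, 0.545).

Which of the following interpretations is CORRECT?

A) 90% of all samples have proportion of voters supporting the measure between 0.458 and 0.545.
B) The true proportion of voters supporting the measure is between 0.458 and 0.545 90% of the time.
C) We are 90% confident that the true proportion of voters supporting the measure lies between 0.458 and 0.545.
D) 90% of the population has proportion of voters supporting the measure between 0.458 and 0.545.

A confidence interval represents our confidence in the procedure, not a probability statement about the parameter.

Key concept: If we repeated this sampling process many times and computed a 90% CI each time, about 90% of those intervals would contain the true population parameter.

For this specific interval (0.458, 0.545):
- Midpoint (point estimate): 0.5015
- Margin of error: 0.0435

The correct interpretation is the one stating confidence that the true parameter lies in the interval — option C.

C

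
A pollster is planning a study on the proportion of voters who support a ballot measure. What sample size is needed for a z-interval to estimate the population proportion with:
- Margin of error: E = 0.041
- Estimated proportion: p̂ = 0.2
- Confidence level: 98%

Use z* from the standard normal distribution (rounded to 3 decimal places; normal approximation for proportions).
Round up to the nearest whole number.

Using z* for proportion z-interval (normal approximation).

For 98% confidence, z* = 2.326 (from standard normal table)

Sample size formula for proportion z-interval: n = z*²p̂(1-p̂)/E²

n = 2.326² × 0.2 × 0.8 / 0.041²
  = 5.410276 × 0.16 / 0.001681
  = 514.9579

Round up to the nearest whole number: n = 515

515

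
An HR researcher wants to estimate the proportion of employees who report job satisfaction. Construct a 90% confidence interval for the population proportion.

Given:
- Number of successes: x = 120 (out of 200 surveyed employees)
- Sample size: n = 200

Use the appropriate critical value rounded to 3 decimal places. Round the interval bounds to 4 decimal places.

Sample proportion: p̂ = 120/200 = 0.600000

Check conditions for normal approximation:
  np̂ = 120 ≥ 10 ✓
  n(1-p̂) = 80 ≥ 10 ✓

The sample is large enough, so use a z-interval (normal approximation) for the proportion.

For 90% confidence, z* = 1.645 (from standard normal table)

Standard error: SE = √(p̂(1-p̂)/n) = √(0.600000×0.400000/200) = 0.03464102

Margin of error: E = z* × SE = 1.645 × 0.03464102 = 0.056984

Z-interval: p̂ ± E = 0.600000 ± 0.056984 = (0.543016, 0.656984)

Rounded to 4 decimal places:

(0.5430, 0.6570)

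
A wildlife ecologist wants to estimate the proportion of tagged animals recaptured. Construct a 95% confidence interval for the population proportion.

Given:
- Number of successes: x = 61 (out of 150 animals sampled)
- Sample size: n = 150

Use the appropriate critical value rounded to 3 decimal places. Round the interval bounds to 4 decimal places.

Sample proportion: p̂ = 61/150 = 0.406667

Check conditions for normal approximation:
  np̂ = 61 ≥ 10 ✓
  n(1-p̂) = 89 ≥ 10 ✓

The sample is large enough, so use a z-interval (normal approximation) for the proportion.

For 95% confidence, z* = 1.96 (from standard normal table)

Standard error: SE = √(p̂(1-p̂)/n) = √(0.406667×0.593333/150) = 0.04010726

Margin of error: E = z* × SE = 1.96 × 0.04010726 = 0.078610

Z-interval: p̂ ± E = 0.406667 ± 0.078610 = (0.328056, 0.485277)

Rounded to 4 decimal places:

(0.3281, 0.4853)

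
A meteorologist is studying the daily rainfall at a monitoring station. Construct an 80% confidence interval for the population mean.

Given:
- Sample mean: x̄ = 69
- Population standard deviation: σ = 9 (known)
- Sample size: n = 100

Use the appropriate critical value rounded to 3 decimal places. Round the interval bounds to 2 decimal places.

The population standard deviation σ is known, so use a z-interval (standard normal critical value).

For 80% confidence, z* = 1.282 (from standard normal table)

Standard error: SE = σ/√n = 9/√100 = 0.900000

Margin of error: E = z* × SE = 1.282 × 0.900000 = 1.1538

Z-interval: x̄ ± E = 69 ± 1.1538 = (67.8462, 70.1538)

Rounded to 2 decimal places:

(67.85, 70.15)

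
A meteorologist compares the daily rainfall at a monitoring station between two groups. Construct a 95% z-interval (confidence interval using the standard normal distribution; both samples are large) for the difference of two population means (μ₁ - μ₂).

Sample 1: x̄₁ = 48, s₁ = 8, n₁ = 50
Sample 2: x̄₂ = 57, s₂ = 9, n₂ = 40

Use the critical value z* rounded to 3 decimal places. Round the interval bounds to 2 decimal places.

Both samples are large (n₁ = 50 ≥ 30, n₂ = 40 ≥ 30), so a z-interval for the difference of means applies.

Point estimate: x̄₁ - x̄₂ = 48 - 57 = -9

Standard error: SE = √(s₁²/n₁ + s₂²/n₂)
= √(8²/50 + 9²/40)
= √(1.280000 + 2.025000)
= 1.817966

For 95% confidence, z* = 1.96 (from standard normal table)
Margin of error: E = z* × SE = 1.96 × 1.817966 = 3.5632

Z-interval: (x̄₁ - x̄₂) ± E = -9 ± 3.5632 = (-12.5632, -5.4368)

Rounded to 2 decimal places:

(-12.56, -5.44)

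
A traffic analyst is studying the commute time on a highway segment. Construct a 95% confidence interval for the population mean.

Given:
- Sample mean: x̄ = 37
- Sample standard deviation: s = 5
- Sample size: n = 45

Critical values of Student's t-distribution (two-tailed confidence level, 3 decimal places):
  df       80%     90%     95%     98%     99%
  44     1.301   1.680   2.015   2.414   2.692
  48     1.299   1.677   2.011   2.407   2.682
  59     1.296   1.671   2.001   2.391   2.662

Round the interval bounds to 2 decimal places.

The population standard deviation σ is unknown (only the sample standard deviation s is given), so use a t-interval with df = n - 1 = 45 - 1 = 44.

For 95% confidence with df = 44, t* = 2.015 (from t-table)

Standard error: SE = s/√n = 5/√45 = 0.745356

Margin of error: E = t* × SE = 2.015 × 0.745356 = 1.5019

T-interval: x̄ ± E = 37 ± 1.5019 = (35.4981, 38.5019)

Rounded to 2 decimal places:

(35.50, 38.50)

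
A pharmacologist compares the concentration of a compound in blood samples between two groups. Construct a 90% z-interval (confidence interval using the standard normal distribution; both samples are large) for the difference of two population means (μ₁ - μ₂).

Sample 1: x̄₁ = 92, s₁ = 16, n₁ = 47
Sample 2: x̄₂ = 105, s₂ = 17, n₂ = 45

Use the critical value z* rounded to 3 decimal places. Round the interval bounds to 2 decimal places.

Both samples are large (n₁ = 47 ≥ 30, n₂ = 45 ≥ 30), so a z-interval for the difference of means applies.

Point estimate: x̄₁ - x̄₂ = 92 - 105 = -13

Standard error: SE = √(s₁²/n₁ + s₂²/n₂)
= √(16²/47 + 17²/45)
= √(5.446809 + 6.422222)
= 3.445146

For 90% confidence, z* = 1.645 (from standard normal table)
Margin of error: E = z* × SE = 1.645 × 3.445146 = 5.6673

Z-interval: (x̄₁ - x̄₂) ± E = -13 ± 5.6673 = (-18.6673, -7.3327)

Rounded to 2 decimal places:

(-18.67, -7.33)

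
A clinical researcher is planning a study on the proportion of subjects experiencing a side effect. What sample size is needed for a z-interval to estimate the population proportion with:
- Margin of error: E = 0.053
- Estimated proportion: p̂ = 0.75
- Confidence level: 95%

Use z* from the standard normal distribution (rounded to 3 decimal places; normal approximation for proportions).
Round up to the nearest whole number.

Using z* for proportion z-interval (normal approximation).

For 95% confidence, z* = 1.96 (from standard normal table)

Sample size formula for proportion z-interval: n = z*²p̂(1-p̂)/E²

n = 1.96² × 0.75 × 0.25 / 0.053²
  = 3.8416 × 0.1875 / 0.002809
  = 256.4258

Round up to the nearest whole number: n = 257

257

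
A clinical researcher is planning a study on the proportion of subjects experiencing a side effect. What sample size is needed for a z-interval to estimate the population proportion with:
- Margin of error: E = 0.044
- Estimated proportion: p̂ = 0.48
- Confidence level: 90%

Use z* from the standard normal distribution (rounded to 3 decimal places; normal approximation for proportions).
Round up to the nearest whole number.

Using z* for proportion z-interval (normal approximation).

For 90% confidence, z* = 1.645 (from standard normal table)

Sample size formula for proportion z-interval: n = z*²p̂(1-p̂)/E²

n = 1.645² × 0.48 × 0.52 / 0.044²
  = 2.706025 × 0.2496 / 0.001936
  = 348.8760

Round up to the nearest whole number: n = 349

349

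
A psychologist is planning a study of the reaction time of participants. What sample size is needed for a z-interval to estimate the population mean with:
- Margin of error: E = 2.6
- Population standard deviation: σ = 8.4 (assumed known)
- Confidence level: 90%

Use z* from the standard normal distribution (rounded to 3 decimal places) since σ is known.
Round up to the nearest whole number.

Using z* since population σ is known (z-interval formula).

For 90% confidence, z* = 1.645 (from standard normal table)

Sample size formula for z-interval: n = (z*σ/E)²

n = (1.645 × 8.4 / 2.6)²
  = (5.314615)²
  = 28.2451

Round up to the nearest whole number: n = 29

29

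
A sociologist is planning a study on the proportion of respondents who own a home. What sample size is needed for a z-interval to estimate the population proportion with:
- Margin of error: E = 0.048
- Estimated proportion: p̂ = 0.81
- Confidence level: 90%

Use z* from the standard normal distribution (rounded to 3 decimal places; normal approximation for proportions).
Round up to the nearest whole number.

Using z* for proportion z-interval (normal approximation).

For 90% confidence, z* = 1.645 (from standard normal table)

Sample size formula for proportion z-interval: n = z*²p̂(1-p̂)/E²

n = 1.645² × 0.81 × 0.19 / 0.048²
  = 2.706025 × 0.1539 / 0.002304
  = 180.7540

Round up to the nearest whole number: n = 181

181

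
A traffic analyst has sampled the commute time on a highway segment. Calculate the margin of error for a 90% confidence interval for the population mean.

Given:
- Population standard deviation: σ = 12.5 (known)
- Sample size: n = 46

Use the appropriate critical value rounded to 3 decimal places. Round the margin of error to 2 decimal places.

The population standard deviation σ is known, so use the z-interval margin of error formula.

For 90% confidence, z* = 1.645 (from standard normal table)

Margin of error formula for z-interval: E = z* × σ/√n

E = 1.645 × 12.5/√46
  = 1.645 × 1.843024
  = 3.0318

Rounded to 2 decimal places:

3.03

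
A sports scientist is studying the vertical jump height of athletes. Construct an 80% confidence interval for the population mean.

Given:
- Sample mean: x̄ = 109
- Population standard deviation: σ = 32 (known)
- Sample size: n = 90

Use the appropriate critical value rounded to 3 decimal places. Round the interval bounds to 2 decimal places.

The population standard deviation σ is known, so use a z-interval (standard normal critical value).

For 80% confidence, z* = 1.282 (from standard normal table)

Standard error: SE = σ/√n = 32/√90 = 3.373096

Margin of error: E = z* × SE = 1.282 × 3.373096 = 4.3243

Z-interval: x̄ ± E = 109 ± 4.3243 = (104.6757, 113.3243)

Rounded to 2 decimal places:

(104.68, 113.32)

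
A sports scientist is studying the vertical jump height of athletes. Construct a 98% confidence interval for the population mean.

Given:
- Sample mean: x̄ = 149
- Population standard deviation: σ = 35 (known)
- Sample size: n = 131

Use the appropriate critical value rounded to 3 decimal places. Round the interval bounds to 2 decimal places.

The population standard deviation σ is known, so use a z-interval (standard normal critical value).

For 98% confidence, z* = 2.326 (from standard normal table)

Standard error: SE = σ/√n = 35/√131 = 3.057964

Margin of error: E = z* × SE = 2.326 × 3.057964 = 7.1128

Z-interval: x̄ ± E = 149 ± 7.1128 = (141.8872, 156.1128)

Rounded to 2 decimal places:

(141.89, 156.11)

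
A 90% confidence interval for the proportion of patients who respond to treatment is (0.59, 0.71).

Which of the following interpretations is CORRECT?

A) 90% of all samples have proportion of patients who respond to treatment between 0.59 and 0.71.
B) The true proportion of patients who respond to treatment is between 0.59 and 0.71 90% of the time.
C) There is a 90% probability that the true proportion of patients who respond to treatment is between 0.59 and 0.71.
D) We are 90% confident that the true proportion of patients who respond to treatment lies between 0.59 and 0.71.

A confidence interval represents our confidence in the procedure, not a probability statement about the parameter.

Key concept: If we repeated this sampling process many times and computed a 90% CI each time, about 90% of those intervals would contain the true population parameter.

For this specific interval (0.59, 0.71):
- Midpoint (point estimate): 0.65
- Margin of error: 0.06

The correct interpretation is the one stating confidence that the true parameter lies in the interval — option D.

D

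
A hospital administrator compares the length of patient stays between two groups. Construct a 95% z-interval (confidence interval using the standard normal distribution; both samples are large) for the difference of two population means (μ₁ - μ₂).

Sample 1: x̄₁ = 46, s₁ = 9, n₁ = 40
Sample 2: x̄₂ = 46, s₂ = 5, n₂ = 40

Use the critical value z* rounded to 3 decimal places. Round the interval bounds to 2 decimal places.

Both samples are large (n₁ = 40 ≥ 30, n₂ = 40 ≥ 30), so a z-interval for the difference of means applies.

Point estimate: x̄₁ - x̄₂ = 46 - 46 = 0

Standard error: SE = √(s₁²/n₁ + s₂²/n₂)
= √(9²/40 + 5²/40)
= √(2.025000 + 0.625000)
= 1.627882

For 95% confidence, z* = 1.96 (from standard normal table)
Margin of error: E = z* × SE = 1.96 × 1.627882 = 3.1906

Z-interval: (x̄₁ - x̄₂) ± E = 0 ± 3.1906 = (-3.1906, 3.1906)

Rounded to 2 decimal places:

(-3.19, 3.19)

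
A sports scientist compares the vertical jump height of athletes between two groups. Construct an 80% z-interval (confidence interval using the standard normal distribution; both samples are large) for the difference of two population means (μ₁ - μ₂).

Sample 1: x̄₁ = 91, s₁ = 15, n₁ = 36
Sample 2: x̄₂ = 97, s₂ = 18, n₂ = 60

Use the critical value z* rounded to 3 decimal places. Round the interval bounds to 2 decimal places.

Both samples are large (n₁ = 36 ≥ 30, n₂ = 60 ≥ 30), so a z-interval for the difference of means applies.

Point estimate: x̄₁ - x̄₂ = 91 - 97 = -6

Standard error: SE = √(s₁²/n₁ + s₂²/n₂)
= √(15²/36 + 18²/60)
= √(6.250000 + 5.400000)
= 3.413210

For 80% confidence, z* = 1.282 (from standard normal table)
Margin of error: E = z* × SE = 1.282 × 3.413210 = 4.3757

Z-interval: (x̄₁ - x̄₂) ± E = -6 ± 4.3757 = (-10.3757, -1.6243)

Rounded to 2 decimal places:

(-10.38, -1.62)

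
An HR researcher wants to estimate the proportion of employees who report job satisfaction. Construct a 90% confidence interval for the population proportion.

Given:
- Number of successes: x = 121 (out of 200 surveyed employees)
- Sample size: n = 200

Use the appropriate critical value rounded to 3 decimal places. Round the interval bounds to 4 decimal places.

Sample proportion: p̂ = 121/200 = 0.605000

Check conditions for normal approximation:
  np̂ = 121 ≥ 10 ✓
  n(1-p̂) = 79 ≥ 10 ✓

The sample is large enough, so use a z-interval (normal approximation) for the proportion.

For 90% confidence, z* = 1.645 (from standard normal table)

Standard error: SE = √(p̂(1-p̂)/n) = √(0.605000×0.395000/200) = 0.03456696

Margin of error: E = z* × SE = 1.645 × 0.03456696 = 0.056863

Z-interval: p̂ ± E = 0.605000 ± 0.056863 = (0.548137, 0.661863)

Rounded to 4 decimal places:

(0.5481, 0.6619)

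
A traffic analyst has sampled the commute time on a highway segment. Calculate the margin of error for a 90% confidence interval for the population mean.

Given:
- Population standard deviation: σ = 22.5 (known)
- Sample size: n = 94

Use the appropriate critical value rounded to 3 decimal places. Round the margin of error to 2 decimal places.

The population standard deviation σ is known, so use the z-interval margin of error formula.

For 90% confidence, z* = 1.645 (from standard normal table)

Margin of error formula for z-interval: E = z* × σ/√n

E = 1.645 × 22.5/√94
  = 1.645 × 2.320698
  = 3.8175

Rounded to 2 decimal places:

3.82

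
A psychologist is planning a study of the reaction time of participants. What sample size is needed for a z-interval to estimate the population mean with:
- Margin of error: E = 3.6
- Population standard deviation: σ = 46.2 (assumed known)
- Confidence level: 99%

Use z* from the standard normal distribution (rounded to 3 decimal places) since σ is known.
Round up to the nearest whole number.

Using z* since population σ is known (z-interval formula).

For 99% confidence, z* = 2.576 (from standard normal table)

Sample size formula for z-interval: n = (z*σ/E)²

n = (2.576 × 46.2 / 3.6)²
  = (33.058667)²
  = 1092.8754

Round up to the nearest whole number: n = 1093

1093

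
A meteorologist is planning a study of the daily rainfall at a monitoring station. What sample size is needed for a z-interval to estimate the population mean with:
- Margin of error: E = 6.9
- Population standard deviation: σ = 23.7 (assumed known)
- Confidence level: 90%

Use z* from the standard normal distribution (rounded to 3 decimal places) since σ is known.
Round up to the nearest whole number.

Using z* since population σ is known (z-interval formula).

For 90% confidence, z* = 1.645 (from standard normal table)

Sample size formula for z-interval: n = (z*σ/E)²

n = (1.645 × 23.7 / 6.9)²
  = (5.650217)²
  = 31.9250

Round up to the nearest whole number: n = 32

32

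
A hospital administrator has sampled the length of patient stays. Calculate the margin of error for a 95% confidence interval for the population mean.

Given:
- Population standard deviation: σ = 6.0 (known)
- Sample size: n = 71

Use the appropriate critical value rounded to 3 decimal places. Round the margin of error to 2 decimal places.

The population standard deviation σ is known, so use the z-interval margin of error formula.

For 95% confidence, z* = 1.96 (from standard normal table)

Margin of error formula for z-interval: E = z* × σ/√n

E = 1.96 × 6.0/√71
  = 1.96 × 0.712069
  = 1.3957

Rounded to 2 decimal places:

1.40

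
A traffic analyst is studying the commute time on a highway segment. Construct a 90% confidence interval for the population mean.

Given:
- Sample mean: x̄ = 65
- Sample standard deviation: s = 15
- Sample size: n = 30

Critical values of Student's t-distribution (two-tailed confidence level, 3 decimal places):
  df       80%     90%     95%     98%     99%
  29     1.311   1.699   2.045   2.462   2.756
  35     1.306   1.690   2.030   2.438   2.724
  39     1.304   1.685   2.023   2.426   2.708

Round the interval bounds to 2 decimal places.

The population standard deviation σ is unknown (only the sample standard deviation s is given), so use a t-interval with df = n - 1 = 30 - 1 = 29.

For 90% confidence with df = 29, t* = 1.699 (from t-table)

Standard error: SE = s/√n = 15/√30 = 2.738613

Margin of error: E = t* × SE = 1.699 × 2.738613 = 4.6529

T-interval: x̄ ± E = 65 ± 4.6529 = (60.3471, 69.6529)

Rounded to 2 decimal places:

(60.35, 69.65)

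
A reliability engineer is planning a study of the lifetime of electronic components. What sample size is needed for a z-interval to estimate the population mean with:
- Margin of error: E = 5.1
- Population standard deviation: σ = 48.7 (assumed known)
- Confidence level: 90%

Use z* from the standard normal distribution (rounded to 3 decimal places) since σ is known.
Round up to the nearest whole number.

Using z* since population σ is known (z-interval formula).

For 90% confidence, z* = 1.645 (from standard normal table)

Sample size formula for z-interval: n = (z*σ/E)²

n = (1.645 × 48.7 / 5.1)²
  = (15.708137)²
  = 246.7456

Round up to the nearest whole number: n = 247

247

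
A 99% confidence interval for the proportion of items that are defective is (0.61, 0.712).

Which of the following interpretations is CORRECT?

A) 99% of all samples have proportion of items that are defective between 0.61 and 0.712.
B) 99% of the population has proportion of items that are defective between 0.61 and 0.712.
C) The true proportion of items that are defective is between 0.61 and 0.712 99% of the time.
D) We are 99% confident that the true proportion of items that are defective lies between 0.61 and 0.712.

A confidence interval represents our confidence in the procedure, not a probability statement about the parameter.

Key concept: If we repeated this sampling process many times and computed a 99% CI each time, about 99% of those intervals would contain the true population parameter.

For this specific interval (0.61, 0.712):
- Midpoint (point estimate): 0.661
- Margin of error: 0.051

The correct interpretation is the one stating confidence that the true parameter lies in the interval — option D.

D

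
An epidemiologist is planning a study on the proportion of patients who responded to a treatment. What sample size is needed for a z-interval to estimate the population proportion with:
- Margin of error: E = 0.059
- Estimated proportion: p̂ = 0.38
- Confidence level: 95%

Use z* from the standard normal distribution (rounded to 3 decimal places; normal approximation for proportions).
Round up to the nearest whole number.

Using z* for proportion z-interval (normal approximation).

For 95% confidence, z* = 1.96 (from standard normal table)

Sample size formula for proportion z-interval: n = z*²p̂(1-p̂)/E²

n = 1.96² × 0.38 × 0.62 / 0.059²
  = 3.8416 × 0.2356 / 0.003481
  = 260.0060

Round up to the nearest whole number: n = 261

261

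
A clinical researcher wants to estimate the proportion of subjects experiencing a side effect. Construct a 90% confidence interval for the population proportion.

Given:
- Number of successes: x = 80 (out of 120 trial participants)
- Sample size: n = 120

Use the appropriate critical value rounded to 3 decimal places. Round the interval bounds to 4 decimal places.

Sample proportion: p̂ = 80/120 = 0.666667

Check conditions for normal approximation:
  np̂ = 80 ≥ 10 ✓
  n(1-p̂) = 40 ≥ 10 ✓

The sample is large enough, so use a z-interval (normal approximation) for the proportion.

For 90% confidence, z* = 1.645 (from standard normal table)

Standard error: SE = √(p̂(1-p̂)/n) = √(0.666667×0.333333/120) = 0.04303315

Margin of error: E = z* × SE = 1.645 × 0.04303315 = 0.070790

Z-interval: p̂ ± E = 0.666667 ± 0.070790 = (0.595877, 0.737456)

Rounded to 4 decimal places:

(0.5959, 0.7375)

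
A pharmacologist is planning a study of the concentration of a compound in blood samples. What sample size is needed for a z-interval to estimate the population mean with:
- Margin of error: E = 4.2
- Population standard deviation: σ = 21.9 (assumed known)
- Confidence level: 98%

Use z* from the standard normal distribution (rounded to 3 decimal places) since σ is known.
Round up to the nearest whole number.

Using z* since population σ is known (z-interval formula).

For 98% confidence, z* = 2.326 (from standard normal table)

Sample size formula for z-interval: n = (z*σ/E)²

n = (2.326 × 21.9 / 4.2)²
  = (12.128429)²
  = 147.0988

Round up to the nearest whole number: n = 148

148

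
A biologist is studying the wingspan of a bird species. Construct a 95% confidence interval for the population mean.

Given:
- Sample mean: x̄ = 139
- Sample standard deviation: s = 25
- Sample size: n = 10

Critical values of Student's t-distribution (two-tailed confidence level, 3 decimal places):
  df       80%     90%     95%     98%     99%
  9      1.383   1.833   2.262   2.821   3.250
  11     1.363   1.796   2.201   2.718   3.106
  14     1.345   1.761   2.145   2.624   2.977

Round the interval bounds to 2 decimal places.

The population standard deviation σ is unknown (only the sample standard deviation s is given), so use a t-interval with df = n - 1 = 10 - 1 = 9.

For 95% confidence with df = 9, t* = 2.262 (from t-table)

Standard error: SE = s/√n = 25/√10 = 7.905694

Margin of error: E = t* × SE = 2.262 × 7.905694 = 17.8827

T-interval: x̄ ± E = 139 ± 17.8827 = (121.1173, 156.8827)

Rounded to 2 decimal places:

(121.12, 156.88)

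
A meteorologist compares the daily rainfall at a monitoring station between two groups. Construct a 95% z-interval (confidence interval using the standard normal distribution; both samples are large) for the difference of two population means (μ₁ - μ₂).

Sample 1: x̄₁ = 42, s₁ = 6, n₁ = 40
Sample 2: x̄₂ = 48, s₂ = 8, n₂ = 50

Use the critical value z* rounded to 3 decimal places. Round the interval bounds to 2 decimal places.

Both samples are large (n₁ = 40 ≥ 30, n₂ = 50 ≥ 30), so a z-interval for the difference of means applies.

Point estimate: x̄₁ - x̄₂ = 42 - 48 = -6

Standard error: SE = √(s₁²/n₁ + s₂²/n₂)
= √(6²/40 + 8²/50)
= √(0.900000 + 1.280000)
= 1.476482

For 95% confidence, z* = 1.96 (from standard normal table)
Margin of error: E = z* × SE = 1.96 × 1.476482 = 2.8939

Z-interval: (x̄₁ - x̄₂) ± E = -6 ± 2.8939 = (-8.8939, -3.1061)

Rounded to 2 decimal places:

(-8.89, -3.11)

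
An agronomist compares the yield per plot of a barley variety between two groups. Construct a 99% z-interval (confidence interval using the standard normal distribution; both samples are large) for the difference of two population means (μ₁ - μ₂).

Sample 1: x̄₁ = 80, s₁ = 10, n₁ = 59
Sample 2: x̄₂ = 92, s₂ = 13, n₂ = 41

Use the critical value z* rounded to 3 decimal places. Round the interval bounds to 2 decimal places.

Both samples are large (n₁ = 59 ≥ 30, n₂ = 41 ≥ 30), so a z-interval for the difference of means applies.

Point estimate: x̄₁ - x̄₂ = 80 - 92 = -12

Standard error: SE = √(s₁²/n₁ + s₂²/n₂)
= √(10²/59 + 13²/41)
= √(1.694915 + 4.121951)
= 2.411818

For 99% confidence, z* = 2.576 (from standard normal table)
Margin of error: E = z* × SE = 2.576 × 2.411818 = 6.2128

Z-interval: (x̄₁ - x̄₂) ± E = -12 ± 6.2128 = (-18.2128, -5.7872)

Rounded to 2 decimal places:

(-18.21, -5.79)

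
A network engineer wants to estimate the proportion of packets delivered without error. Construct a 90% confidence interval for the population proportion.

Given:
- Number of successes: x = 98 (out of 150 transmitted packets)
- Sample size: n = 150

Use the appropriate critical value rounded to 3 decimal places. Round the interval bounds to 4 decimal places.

Sample proportion: p̂ = 98/150 = 0.653333

Check conditions for normal approximation:
  np̂ = 98 ≥ 10 ✓
  n(1-p̂) = 52 ≥ 10 ✓

The sample is large enough, so use a z-interval (normal approximation) for the proportion.

For 90% confidence, z* = 1.645 (from standard normal table)

Standard error: SE = √(p̂(1-p̂)/n) = √(0.653333×0.346667/150) = 0.03885777

Margin of error: E = z* × SE = 1.645 × 0.03885777 = 0.063921

Z-interval: p̂ ± E = 0.653333 ± 0.063921 = (0.589412, 0.717254)

Rounded to 4 decimal places:

(0.5894, 0.7173)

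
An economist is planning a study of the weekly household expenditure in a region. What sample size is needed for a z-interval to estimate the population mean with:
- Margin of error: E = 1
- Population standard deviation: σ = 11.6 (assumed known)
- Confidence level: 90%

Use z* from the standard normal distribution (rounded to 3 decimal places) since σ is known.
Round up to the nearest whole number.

Using z* since population σ is known (z-interval formula).

For 90% confidence, z* = 1.645 (from standard normal table)

Sample size formula for z-interval: n = (z*σ/E)²

n = (1.645 × 11.6 / 1)²
  = (19.082000)²
  = 364.1227

Round up to the nearest whole number: n = 365

365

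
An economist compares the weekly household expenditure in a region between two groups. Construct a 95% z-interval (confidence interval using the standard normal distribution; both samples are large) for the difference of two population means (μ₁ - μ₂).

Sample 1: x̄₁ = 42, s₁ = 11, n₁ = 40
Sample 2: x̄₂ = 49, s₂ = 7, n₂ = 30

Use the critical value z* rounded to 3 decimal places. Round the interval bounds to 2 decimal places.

Both samples are large (n₁ = 40 ≥ 30, n₂ = 30 ≥ 30), so a z-interval for the difference of means applies.

Point estimate: x̄₁ - x̄₂ = 42 - 49 = -7

Standard error: SE = √(s₁²/n₁ + s₂²/n₂)
= √(11²/40 + 7²/30)
= √(3.025000 + 1.633333)
= 2.158317

For 95% confidence, z* = 1.96 (from standard normal table)
Margin of error: E = z* × SE = 1.96 × 2.158317 = 4.2303

Z-interval: (x̄₁ - x̄₂) ± E = -7 ± 4.2303 = (-11.2303, -2.7697)

Rounded to 2 decimal places:

(-11.23, -2.77)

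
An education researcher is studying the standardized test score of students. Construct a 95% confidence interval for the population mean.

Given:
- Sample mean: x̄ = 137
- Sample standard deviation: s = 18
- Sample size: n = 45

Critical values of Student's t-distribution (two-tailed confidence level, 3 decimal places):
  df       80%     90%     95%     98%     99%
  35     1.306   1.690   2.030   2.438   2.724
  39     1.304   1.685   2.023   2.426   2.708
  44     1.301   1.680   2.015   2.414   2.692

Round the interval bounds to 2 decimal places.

The population standard deviation σ is unknown (only the sample standard deviation s is given), so use a t-interval with df = n - 1 = 45 - 1 = 44.

For 95% confidence with df = 44, t* = 2.015 (from t-table)

Standard error: SE = s/√n = 18/√45 = 2.683282

Margin of error: E = t* × SE = 2.015 × 2.683282 = 5.4068

T-interval: x̄ ± E = 137 ± 5.4068 = (131.5932, 142.4068)

Rounded to 2 decimal places:

(131.59, 142.41)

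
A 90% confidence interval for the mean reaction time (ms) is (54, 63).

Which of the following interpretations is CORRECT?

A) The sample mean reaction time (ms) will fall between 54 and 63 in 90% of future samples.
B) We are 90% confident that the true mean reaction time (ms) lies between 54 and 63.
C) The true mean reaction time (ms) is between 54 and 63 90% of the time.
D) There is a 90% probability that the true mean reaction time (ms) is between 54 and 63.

A confidence interval represents our confidence in the procedure, not a probability statement about the parameter.

Key concept: If we repeated this sampling process many times and computed a 90% CI each time, about 90% of those intervals would contain the true population parameter.

For this specific interval (54, 63):
- Midpoint (point estimate): 58.5
- Margin of error: 4.5

The correct interpretation is the one stating confidence that the true parameter lies in the interval — option B.

B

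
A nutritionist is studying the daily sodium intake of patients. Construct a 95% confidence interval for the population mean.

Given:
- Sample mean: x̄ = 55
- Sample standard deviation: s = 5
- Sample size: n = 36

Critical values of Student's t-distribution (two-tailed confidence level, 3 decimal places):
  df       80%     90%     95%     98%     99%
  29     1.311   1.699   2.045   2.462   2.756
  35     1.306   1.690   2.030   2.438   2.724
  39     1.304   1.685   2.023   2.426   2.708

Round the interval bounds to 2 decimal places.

The population standard deviation σ is unknown (only the sample standard deviation s is given), so use a t-interval with df = n - 1 = 36 - 1 = 35.

For 95% confidence with df = 35, t* = 2.030 (from t-table)

Standard error: SE = s/√n = 5/√36 = 0.833333

Margin of error: E = t* × SE = 2.030 × 0.833333 = 1.6917

T-interval: x̄ ± E = 55 ± 1.6917 = (53.3083, 56.6917)

Rounded to 2 decimal places:

(53.31, 56.69)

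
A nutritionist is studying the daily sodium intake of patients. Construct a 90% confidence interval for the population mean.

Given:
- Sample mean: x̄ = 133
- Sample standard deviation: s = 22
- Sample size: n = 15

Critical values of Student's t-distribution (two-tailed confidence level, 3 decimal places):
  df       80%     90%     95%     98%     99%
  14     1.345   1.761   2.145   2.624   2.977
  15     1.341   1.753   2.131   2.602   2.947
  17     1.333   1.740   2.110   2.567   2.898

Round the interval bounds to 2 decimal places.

The population standard deviation σ is unknown (only the sample standard deviation s is given), so use a t-interval with df = n - 1 = 15 - 1 = 14.

For 90% confidence with df = 14, t* = 1.761 (from t-table)

Standard error: SE = s/√n = 22/√15 = 5.680376

Margin of error: E = t* × SE = 1.761 × 5.680376 = 10.0031

T-interval: x̄ ± E = 133 ± 10.0031 = (122.9969, 143.0031)

Rounded to 2 decimal places:

(123.00, 143.00)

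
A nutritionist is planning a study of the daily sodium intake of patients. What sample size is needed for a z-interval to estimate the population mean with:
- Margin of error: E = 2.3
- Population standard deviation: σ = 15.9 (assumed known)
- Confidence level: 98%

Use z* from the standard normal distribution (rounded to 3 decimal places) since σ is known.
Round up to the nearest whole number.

Using z* since population σ is known (z-interval formula).

For 98% confidence, z* = 2.326 (from standard normal table)

Sample size formula for z-interval: n = (z*σ/E)²

n = (2.326 × 15.9 / 2.3)²
  = (16.079739)²
  = 258.5580

Round up to the nearest whole number: n = 259

259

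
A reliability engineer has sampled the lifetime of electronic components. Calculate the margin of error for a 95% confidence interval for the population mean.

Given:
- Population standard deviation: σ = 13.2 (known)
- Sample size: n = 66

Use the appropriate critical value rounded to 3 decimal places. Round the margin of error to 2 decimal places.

The population standard deviation σ is known, so use the z-interval margin of error formula.

For 95% confidence, z* = 1.96 (from standard normal table)

Margin of error formula for z-interval: E = z* × σ/√n

E = 1.96 × 13.2/√66
  = 1.96 × 1.624808
  = 3.1846

Rounded to 2 decimal places:

3.18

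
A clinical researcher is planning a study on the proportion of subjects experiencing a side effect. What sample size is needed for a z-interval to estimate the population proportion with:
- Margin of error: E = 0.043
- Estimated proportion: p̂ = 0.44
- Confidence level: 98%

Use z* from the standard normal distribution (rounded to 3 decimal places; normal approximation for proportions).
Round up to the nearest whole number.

Using z* for proportion z-interval (normal approximation).

For 98% confidence, z* = 2.326 (from standard normal table)

Sample size formula for proportion z-interval: n = z*²p̂(1-p̂)/E²

n = 2.326² × 0.44 × 0.56 / 0.043²
  = 5.410276 × 0.2464 / 0.001849
  = 720.9800

Round up to the nearest whole number: n = 721

721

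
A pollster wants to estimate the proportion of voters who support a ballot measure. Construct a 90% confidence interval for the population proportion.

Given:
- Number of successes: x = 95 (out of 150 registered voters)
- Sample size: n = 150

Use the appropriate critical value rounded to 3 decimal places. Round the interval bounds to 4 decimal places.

Sample proportion: p̂ = 95/150 = 0.633333

Check conditions for normal approximation:
  np̂ = 95 ≥ 10 ✓
  n(1-p̂) = 55 ≥ 10 ✓

The sample is large enough, so use a z-interval (normal approximation) for the proportion.

For 90% confidence, z* = 1.645 (from standard normal table)

Standard error: SE = √(p̂(1-p̂)/n) = √(0.633333×0.366667/150) = 0.03934651

Margin of error: E = z* × SE = 1.645 × 0.03934651 = 0.064725

Z-interval: p̂ ± E = 0.633333 ± 0.064725 = (0.568608, 0.698058)

Rounded to 4 decimal places:

(0.5686, 0.6981)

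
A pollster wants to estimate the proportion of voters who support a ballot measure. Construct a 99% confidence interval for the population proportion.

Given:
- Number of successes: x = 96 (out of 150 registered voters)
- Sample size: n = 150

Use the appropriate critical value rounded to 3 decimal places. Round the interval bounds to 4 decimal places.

Sample proportion: p̂ = 96/150 = 0.640000

Check conditions for normal approximation:
  np̂ = 96 ≥ 10 ✓
  n(1-p̂) = 54 ≥ 10 ✓

The sample is large enough, so use a z-interval (normal approximation) for the proportion.

For 99% confidence, z* = 2.576 (from standard normal table)

Standard error: SE = √(p̂(1-p̂)/n) = √(0.640000×0.360000/150) = 0.03919184

Margin of error: E = z* × SE = 2.576 × 0.03919184 = 0.100958

Z-interval: p̂ ± E = 0.640000 ± 0.100958 = (0.539042, 0.740958)

Rounded to 4 decimal places:

(0.5390, 0.7410)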